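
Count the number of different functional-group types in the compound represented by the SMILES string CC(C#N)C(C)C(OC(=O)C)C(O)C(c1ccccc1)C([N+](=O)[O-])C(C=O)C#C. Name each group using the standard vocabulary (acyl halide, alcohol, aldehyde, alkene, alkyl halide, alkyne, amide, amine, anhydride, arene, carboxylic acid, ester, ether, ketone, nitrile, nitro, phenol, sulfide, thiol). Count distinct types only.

Working along the chain:
  CH(CN): pendant –C≡N: nitrile.
  CH(OCOCH3): pendant –OC(=O)CH3: an acyloxy group → ester.
  CH(OH): –OH on an sp³ carbon → alcohol (secondary).
  CH(C6H5): pendant –C6H5: benzene ring → arene.
  CH(NO2): –NO2 on an sp³ carbon → nitro (the N=O is not a carbonyl).
  CH(CHO): pendant –CHO: carbonyl C bonded to C and H → aldehyde.
  C≡CH: C≡C triple bond → alkyne.
Distinct types present: alcohol, aldehyde, alkyne, arene, ester, nitrile, nitro.

7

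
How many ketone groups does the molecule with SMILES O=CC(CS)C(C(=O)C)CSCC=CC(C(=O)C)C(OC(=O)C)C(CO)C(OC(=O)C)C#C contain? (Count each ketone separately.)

terminal –CHO: carbonyl C bonded to H and C → aldehyde.
pendant –CH2SH → thiol.
pendant –COCH3: carbonyl C bonded to two carbons → ketone.
C–S–C linkage → sulfide (thioether).
C=C double bond → alkene.
pendant –COCH3: carbonyl C bonded to two carbons → ketone.
pendant –OC(=O)CH3: an acyloxy group → ester.
pendant –CH2OH on an sp³ backbone C → alcohol.
pendant –OC(=O)CH3: an acyloxy group → ester.
C≡C triple bond → alkyne.
Ketone appears at: CH(COCH3), CH(COCH3) → 2.

2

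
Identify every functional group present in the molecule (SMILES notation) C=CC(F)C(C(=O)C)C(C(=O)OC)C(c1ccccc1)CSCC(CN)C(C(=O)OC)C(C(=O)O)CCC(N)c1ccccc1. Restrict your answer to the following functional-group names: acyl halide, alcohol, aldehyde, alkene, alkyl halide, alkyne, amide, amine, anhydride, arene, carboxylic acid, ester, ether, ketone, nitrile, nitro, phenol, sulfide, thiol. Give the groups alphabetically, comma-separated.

alkene, alkyl halide, amine, arene, carboxylic acid, ester, ketone, sulfide

C=C double bond → alkene.
halogen on an sp³ carbon → alkyl halide.
pendant –COCH3: carbonyl C bonded to two carbons → ketone.
pendant –COOCH3: carbonyl C bonded to C and –OCH3 → ester.
pendant –C6H5: benzene ring → arene.
C–S–C linkage → sulfide (thioether).
pendant –CH2NH2: N on sp³ C, no adjacent C=O → amine.
pendant –COOCH3: carbonyl C bonded to C and –OCH3 → ester.
pendant –COOH: carbonyl C bonded to C and –OH → carboxylic acid.
–NH2 on an sp³ carbon with no adjacent C=O → amine.
–C6H5 phenyl ring → arene.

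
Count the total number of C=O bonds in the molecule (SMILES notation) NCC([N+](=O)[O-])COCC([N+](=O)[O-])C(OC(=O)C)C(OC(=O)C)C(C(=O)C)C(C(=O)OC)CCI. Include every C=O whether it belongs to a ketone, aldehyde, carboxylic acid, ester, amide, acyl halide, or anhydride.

CH(OCOCH3): ester, 1 C=O (running total 1).
CH(OCOCH3): ester, 1 C=O (running total 2).
CH(COCH3): ketone, 1 C=O (running total 3).
CH(COOCH3): ester, 1 C=O (running total 4).

4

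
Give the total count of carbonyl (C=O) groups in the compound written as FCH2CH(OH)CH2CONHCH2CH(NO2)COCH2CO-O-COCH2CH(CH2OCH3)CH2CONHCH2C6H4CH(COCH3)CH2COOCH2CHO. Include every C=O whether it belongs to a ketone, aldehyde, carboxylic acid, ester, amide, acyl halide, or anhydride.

8

CH2CONHCH2: amide, 1 C=O (running total 1).
CO: ketone, 1 C=O (running total 2).
CH2CO-O-COCH2: anhydride, 2 C=O (running total 4).
CH2CONHCH2: amide, 1 C=O (running total 5).
CH(COCH3): ketone, 1 C=O (running total 6).
CH2COOCH2: ester, 1 C=O (running total 7).
CHO: aldehyde, 1 C=O (running total 8).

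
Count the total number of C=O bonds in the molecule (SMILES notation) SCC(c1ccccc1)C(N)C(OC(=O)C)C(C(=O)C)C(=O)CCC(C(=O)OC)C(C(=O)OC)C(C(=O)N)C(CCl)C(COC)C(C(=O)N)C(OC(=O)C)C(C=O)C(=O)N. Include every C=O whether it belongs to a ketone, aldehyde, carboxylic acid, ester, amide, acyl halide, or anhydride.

CH(OCOCH3): ester, 1 C=O (running total 1).
CH(COCH3): ketone, 1 C=O (running total 2).
CO: ketone, 1 C=O (running total 3).
CH(COOCH3): ester, 1 C=O (running total 4).
CH(COOCH3): ester, 1 C=O (running total 5).
CH(CONH2): amide, 1 C=O (running total 6).
CH(CONH2): amide, 1 C=O (running total 7).
CH(OCOCH3): ester, 1 C=O (running total 8).
CH(CHO): aldehyde, 1 C=O (running total 9).
CONH2: amide, 1 C=O (running total 10).

10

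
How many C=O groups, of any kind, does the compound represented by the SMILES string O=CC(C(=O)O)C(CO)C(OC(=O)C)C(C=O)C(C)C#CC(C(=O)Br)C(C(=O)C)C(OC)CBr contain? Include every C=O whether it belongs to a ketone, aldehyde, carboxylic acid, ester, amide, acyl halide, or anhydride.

6

OHC: aldehyde, 1 C=O (running total 1).
CH(COOH): carboxylic acid, 1 C=O (running total 2).
CH(OCOCH3): ester, 1 C=O (running total 3).
CH(CHO): aldehyde, 1 C=O (running total 4).
CH(COBr): acyl halide, 1 C=O (running total 5).
CH(COCH3): ketone, 1 C=O (running total 6).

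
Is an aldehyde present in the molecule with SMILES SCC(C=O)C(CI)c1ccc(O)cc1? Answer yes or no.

–SH on an sp³ carbon → thiol.
pendant –CHO: carbonyl C bonded to C and H → aldehyde.
pendant –CH2X: halogen on sp³ carbon → alkyl halide.
–OH attached directly to an aromatic ring → phenol (not alcohol); the ring itself is an arene.
The CH(CHO) segment supplies the aldehyde: pendant –CHO: carbonyl C bonded to C and H → aldehyde.

yes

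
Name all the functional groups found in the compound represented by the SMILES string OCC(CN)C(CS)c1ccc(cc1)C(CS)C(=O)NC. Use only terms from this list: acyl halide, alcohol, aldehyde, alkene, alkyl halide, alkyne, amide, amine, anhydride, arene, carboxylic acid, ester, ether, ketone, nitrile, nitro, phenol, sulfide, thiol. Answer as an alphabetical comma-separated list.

alcohol, amide, amine, arene, thiol

HO– on an sp³ carbon → alcohol.
pendant –CH2NH2: N on sp³ C, no adjacent C=O → amine.
pendant –CH2SH → thiol.
para-disubstituted benzene ring → arene.
pendant –CH2SH → thiol.
–C(=O)NHCH3: carbonyl C bonded to C and to N → amide (the N is not an amine).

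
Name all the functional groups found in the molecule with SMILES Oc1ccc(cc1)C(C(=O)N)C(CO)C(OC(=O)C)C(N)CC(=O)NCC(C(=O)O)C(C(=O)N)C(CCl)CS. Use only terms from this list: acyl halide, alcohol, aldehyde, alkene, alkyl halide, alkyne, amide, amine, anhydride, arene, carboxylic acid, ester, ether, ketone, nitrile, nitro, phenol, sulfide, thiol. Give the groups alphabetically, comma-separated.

alcohol, alkyl halide, amide, amine, arene, carboxylic acid, ester, phenol, thiol

–OH attached directly to an aromatic ring → phenol (not alcohol); the ring itself is an arene.
pendant –CONH2: carbonyl C bonded to C and N → amide.
pendant –CH2OH on an sp³ backbone C → alcohol.
pendant –OC(=O)CH3: an acyloxy group → ester.
–NH2 on an sp³ carbon with no adjacent C=O → amine.
–C(=O)–N– linkage → amide (the N is not an amine).
pendant –COOH: carbonyl C bonded to C and –OH → carboxylic acid.
pendant –CONH2: carbonyl C bonded to C and N → amide.
pendant –CH2X: halogen on sp³ carbon → alkyl halide.
–SH on an sp³ carbon → thiol.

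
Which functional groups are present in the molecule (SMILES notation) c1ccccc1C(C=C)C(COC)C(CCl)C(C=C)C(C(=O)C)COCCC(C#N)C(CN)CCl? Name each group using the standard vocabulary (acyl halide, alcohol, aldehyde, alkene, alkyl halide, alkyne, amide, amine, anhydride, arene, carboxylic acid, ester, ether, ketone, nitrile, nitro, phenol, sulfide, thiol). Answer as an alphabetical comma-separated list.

C6H5– phenyl ring → arene.
pendant –CH=CH2: C=C double bond → alkene.
pendant –CH2OCH3: C–O–C linkage → ether.
pendant –CH2X: halogen on sp³ carbon → alkyl halide.
pendant –CH=CH2: C=C double bond → alkene.
pendant –COCH3: carbonyl C bonded to two carbons → ketone.
C–O–C with sp³ carbons on both sides and no adjacent C=O → ether.
pendant –C≡N: nitrile.
pendant –CH2NH2: N on sp³ C, no adjacent C=O → amine.
halogen on an sp³ carbon → alkyl halide.

alkene, alkyl halide, amine, arene, ether, ketone, nitrile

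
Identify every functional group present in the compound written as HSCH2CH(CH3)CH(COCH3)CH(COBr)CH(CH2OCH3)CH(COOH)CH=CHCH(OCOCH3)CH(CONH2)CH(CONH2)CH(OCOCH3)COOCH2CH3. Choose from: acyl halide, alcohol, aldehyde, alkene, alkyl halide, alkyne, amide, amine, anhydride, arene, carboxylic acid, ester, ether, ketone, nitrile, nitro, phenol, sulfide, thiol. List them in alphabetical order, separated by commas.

acyl halide, alkene, amide, carboxylic acid, ester, ether, ketone, thiol

–SH on an sp³ carbon → thiol.
pendant –COCH3: carbonyl C bonded to two carbons → ketone.
pendant –C(=O)X: carbonyl C bonded to C and halogen → acyl halide.
pendant –CH2OCH3: C–O–C linkage → ether.
pendant –COOH: carbonyl C bonded to C and –OH → carboxylic acid.
C=C double bond → alkene.
pendant –OC(=O)CH3: an acyloxy group → ester.
pendant –CONH2: carbonyl C bonded to C and N → amide.
pendant –CONH2: carbonyl C bonded to C and N → amide.
pendant –OC(=O)CH3: an acyloxy group → ester.
–C(=O)OCH2CH3: carbonyl C bonded to C and to –OEt → ester.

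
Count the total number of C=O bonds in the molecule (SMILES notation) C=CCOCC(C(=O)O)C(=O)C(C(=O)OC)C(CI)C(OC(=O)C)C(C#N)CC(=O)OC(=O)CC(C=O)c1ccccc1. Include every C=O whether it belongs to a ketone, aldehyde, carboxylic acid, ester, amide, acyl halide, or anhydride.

CH(COOH): carboxylic acid, 1 C=O (running total 1).
CO: ketone, 1 C=O (running total 2).
CH(COOCH3): ester, 1 C=O (running total 3).
CH(OCOCH3): ester, 1 C=O (running total 4).
CH2CO-O-COCH2: anhydride, 2 C=O (running total 6).
CH(CHO): aldehyde, 1 C=O (running total 7).

7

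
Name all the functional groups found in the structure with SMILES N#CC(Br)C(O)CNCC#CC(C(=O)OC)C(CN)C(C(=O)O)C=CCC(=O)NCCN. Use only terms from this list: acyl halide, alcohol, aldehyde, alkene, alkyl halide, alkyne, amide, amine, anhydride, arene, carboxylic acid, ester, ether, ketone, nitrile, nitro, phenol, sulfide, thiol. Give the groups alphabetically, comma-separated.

alcohol, alkene, alkyl halide, alkyne, amide, amine, carboxylic acid, ester, nitrile

N≡C–: carbon triple-bonded to nitrogen → nitrile.
halogen on an sp³ carbon → alkyl halide.
–OH on an sp³ carbon → alcohol (secondary).
C–N–C with sp³ carbons and no adjacent C=O → amine (secondary).
C≡C triple bond → alkyne.
pendant –COOCH3: carbonyl C bonded to C and –OCH3 → ester.
pendant –CH2NH2: N on sp³ C, no adjacent C=O → amine.
pendant –COOH: carbonyl C bonded to C and –OH → carboxylic acid.
C=C double bond → alkene.
–C(=O)–N– linkage → amide (the N is not an amine).
–NH2 on an sp³ carbon with no adjacent C=O → amine.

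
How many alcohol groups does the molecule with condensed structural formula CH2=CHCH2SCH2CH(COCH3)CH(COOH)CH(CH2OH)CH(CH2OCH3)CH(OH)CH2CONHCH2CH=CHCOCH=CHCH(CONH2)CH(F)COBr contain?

C=C double bond → alkene.
C–S–C linkage → sulfide (thioether).
pendant –COCH3: carbonyl C bonded to two carbons → ketone.
pendant –COOH: carbonyl C bonded to C and –OH → carboxylic acid.
pendant –CH2OH on an sp³ backbone C → alcohol.
pendant –CH2OCH3: C–O–C linkage → ether.
–OH on an sp³ carbon → alcohol (secondary).
–C(=O)–N– linkage → amide (the N is not an amine).
C=C double bond → alkene.
–C(=O)– with carbon on both sides → ketone.
C=C double bond → alkene.
pendant –CONH2: carbonyl C bonded to C and N → amide.
halogen on an sp³ carbon → alkyl halide.
–C(=O)Br: carbonyl C bonded to C and to a halogen → acyl halide (not alkyl halide).
Alcohol appears at: CH(CH2OH), CH(OH) → 2.

2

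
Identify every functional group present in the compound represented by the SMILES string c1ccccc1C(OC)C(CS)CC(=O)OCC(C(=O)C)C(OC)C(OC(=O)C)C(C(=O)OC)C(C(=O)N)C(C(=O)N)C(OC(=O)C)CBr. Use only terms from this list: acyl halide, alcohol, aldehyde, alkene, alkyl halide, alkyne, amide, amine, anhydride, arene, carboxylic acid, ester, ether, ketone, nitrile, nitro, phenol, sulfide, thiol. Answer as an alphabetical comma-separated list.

C6H5– phenyl ring → arene.
pendant –OCH3: C–O–C with sp³ C, no adjacent C=O → ether.
pendant –CH2SH → thiol.
–C(=O)–O–C with C on the carbonyl side → ester.
pendant –COCH3: carbonyl C bonded to two carbons → ketone.
pendant –OCH3: C–O–C with sp³ C, no adjacent C=O → ether.
pendant –OC(=O)CH3: an acyloxy group → ester.
pendant –COOCH3: carbonyl C bonded to C and –OCH3 → ester.
pendant –CONH2: carbonyl C bonded to C and N → amide.
pendant –CONH2: carbonyl C bonded to C and N → amide.
pendant –OC(=O)CH3: an acyloxy group → ester.
halogen on an sp³ carbon → alkyl halide.

alkyl halide, amide, arene, ester, ether, ketone, thiol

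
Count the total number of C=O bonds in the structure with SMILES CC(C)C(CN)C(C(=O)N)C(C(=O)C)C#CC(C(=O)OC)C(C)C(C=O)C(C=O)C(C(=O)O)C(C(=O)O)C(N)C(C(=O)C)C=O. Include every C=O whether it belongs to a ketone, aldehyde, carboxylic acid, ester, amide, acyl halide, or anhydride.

CH(CONH2): amide, 1 C=O (running total 1).
CH(COCH3): ketone, 1 C=O (running total 2).
CH(COOCH3): ester, 1 C=O (running total 3).
CH(CHO): aldehyde, 1 C=O (running total 4).
CH(CHO): aldehyde, 1 C=O (running total 5).
CH(COOH): carboxylic acid, 1 C=O (running total 6).
CH(COOH): carboxylic acid, 1 C=O (running total 7).
CH(COCH3): ketone, 1 C=O (running total 8).
CHO: aldehyde, 1 C=O (running total 9).

9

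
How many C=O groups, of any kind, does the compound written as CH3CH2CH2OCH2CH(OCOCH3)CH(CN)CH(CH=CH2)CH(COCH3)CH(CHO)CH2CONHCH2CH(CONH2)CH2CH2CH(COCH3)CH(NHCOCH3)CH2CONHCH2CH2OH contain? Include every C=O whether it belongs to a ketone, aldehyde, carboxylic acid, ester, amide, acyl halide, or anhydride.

8

CH(OCOCH3): ester, 1 C=O (running total 1).
CH(COCH3): ketone, 1 C=O (running total 2).
CH(CHO): aldehyde, 1 C=O (running total 3).
CH2CONHCH2: amide, 1 C=O (running total 4).
CH(CONH2): amide, 1 C=O (running total 5).
CH(COCH3): ketone, 1 C=O (running total 6).
CH(NHCOCH3): amide, 1 C=O (running total 7).
CH2CONHCH2: amide, 1 C=O (running total 8).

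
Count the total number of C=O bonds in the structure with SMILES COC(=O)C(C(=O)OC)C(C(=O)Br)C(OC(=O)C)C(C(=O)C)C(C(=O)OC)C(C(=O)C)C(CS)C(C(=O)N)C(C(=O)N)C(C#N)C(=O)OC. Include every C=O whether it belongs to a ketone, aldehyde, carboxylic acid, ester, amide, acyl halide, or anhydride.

CH3OOC: ester, 1 C=O (running total 1).
CH(COOCH3): ester, 1 C=O (running total 2).
CH(COBr): acyl halide, 1 C=O (running total 3).
CH(OCOCH3): ester, 1 C=O (running total 4).
CH(COCH3): ketone, 1 C=O (running total 5).
CH(COOCH3): ester, 1 C=O (running total 6).
CH(COCH3): ketone, 1 C=O (running total 7).
CH(CONH2): amide, 1 C=O (running total 8).
CH(CONH2): amide, 1 C=O (running total 9).
COOCH3: ester, 1 C=O (running total 10).

10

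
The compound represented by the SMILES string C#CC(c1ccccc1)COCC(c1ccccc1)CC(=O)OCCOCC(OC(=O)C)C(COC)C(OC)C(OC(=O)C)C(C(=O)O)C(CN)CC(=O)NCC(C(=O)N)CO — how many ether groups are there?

4

C≡C triple bond → alkyne.
pendant –C6H5: benzene ring → arene.
C–O–C with sp³ carbons on both sides and no adjacent C=O → ether.
pendant –C6H5: benzene ring → arene.
–C(=O)–O–C with C on the carbonyl side → ester.
C–O–C with sp³ carbons on both sides and no adjacent C=O → ether.
pendant –OC(=O)CH3: an acyloxy group → ester.
pendant –CH2OCH3: C–O–C linkage → ether.
pendant –OCH3: C–O–C with sp³ C, no adjacent C=O → ether.
pendant –OC(=O)CH3: an acyloxy group → ester.
pendant –COOH: carbonyl C bonded to C and –OH → carboxylic acid.
pendant –CH2NH2: N on sp³ C, no adjacent C=O → amine.
–C(=O)–N– linkage → amide (the N is not an amine).
pendant –CONH2: carbonyl C bonded to C and N → amide.
–OH on an sp³ carbon → alcohol.
Ether appears at: CH2OCH2, CH2OCH2, CH(CH2OCH3), CH(OCH3) → 4.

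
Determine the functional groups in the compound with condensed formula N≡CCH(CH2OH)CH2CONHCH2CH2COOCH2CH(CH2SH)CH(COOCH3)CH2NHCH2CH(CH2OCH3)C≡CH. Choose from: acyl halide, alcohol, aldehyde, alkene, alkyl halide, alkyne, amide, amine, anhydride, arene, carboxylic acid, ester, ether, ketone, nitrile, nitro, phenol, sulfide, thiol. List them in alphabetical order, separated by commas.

alcohol, alkyne, amide, amine, ester, ether, nitrile, thiol

Working along the chain:
  N≡C: N≡C–: carbon triple-bonded to nitrogen → nitrile.
  CH(CH2OH): pendant –CH2OH on an sp³ backbone C → alcohol.
  CH2CONHCH2: –C(=O)–N– linkage → amide (the N is not an amine).
  CH2COOCH2: –C(=O)–O–C with C on the carbonyl side → ester.
  CH(CH2SH): pendant –CH2SH → thiol.
  CH(COOCH3): pendant –COOCH3: carbonyl C bonded to C and –OCH3 → ester.
  CH2NHCH2: C–N–C with sp³ carbons and no adjacent C=O → amine (secondary).
  CH(CH2OCH3): pendant –CH2OCH3: C–O–C linkage → ether.
  C≡CH: C≡C triple bond → alkyne.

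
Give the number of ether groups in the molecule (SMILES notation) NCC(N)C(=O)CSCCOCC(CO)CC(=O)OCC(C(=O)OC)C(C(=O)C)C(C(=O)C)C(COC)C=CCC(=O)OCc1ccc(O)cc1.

–NH2 on an sp³ carbon with no adjacent C=O → amine.
–NH2 on an sp³ carbon with no adjacent C=O → amine.
–C(=O)– with carbon on both sides → ketone.
C–S–C linkage → sulfide (thioether).
C–O–C with sp³ carbons on both sides and no adjacent C=O → ether.
pendant –CH2OH on an sp³ backbone C → alcohol.
–C(=O)–O–C with C on the carbonyl side → ester.
pendant –COOCH3: carbonyl C bonded to C and –OCH3 → ester.
pendant –COCH3: carbonyl C bonded to two carbons → ketone.
pendant –COCH3: carbonyl C bonded to two carbons → ketone.
pendant –CH2OCH3: C–O–C linkage → ether.
C=C double bond → alkene.
–C(=O)–O–C with C on the carbonyl side → ester.
–OH attached directly to an aromatic ring → phenol (not alcohol); the ring itself is an arene.
Ether appears at: CH2OCH2, CH(CH2OCH3) → 2.

2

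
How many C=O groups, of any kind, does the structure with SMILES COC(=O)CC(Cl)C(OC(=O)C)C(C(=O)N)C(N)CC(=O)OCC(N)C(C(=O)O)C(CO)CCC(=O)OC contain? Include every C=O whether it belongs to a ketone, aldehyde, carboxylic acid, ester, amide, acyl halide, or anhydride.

CH3OOC: ester, 1 C=O (running total 1).
CH(OCOCH3): ester, 1 C=O (running total 2).
CH(CONH2): amide, 1 C=O (running total 3).
CH2COOCH2: ester, 1 C=O (running total 4).
CH(COOH): carboxylic acid, 1 C=O (running total 5).
COOCH3: ester, 1 C=O (running total 6).

6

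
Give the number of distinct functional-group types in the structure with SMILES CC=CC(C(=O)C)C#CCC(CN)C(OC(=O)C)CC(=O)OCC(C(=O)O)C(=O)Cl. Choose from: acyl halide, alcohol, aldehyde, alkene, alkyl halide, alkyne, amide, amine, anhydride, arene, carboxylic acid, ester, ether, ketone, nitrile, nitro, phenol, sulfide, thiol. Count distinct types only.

C=C double bond → alkene.
pendant –COCH3: carbonyl C bonded to two carbons → ketone.
C≡C triple bond → alkyne.
pendant –CH2NH2: N on sp³ C, no adjacent C=O → amine.
pendant –OC(=O)CH3: an acyloxy group → ester.
–C(=O)–O–C with C on the carbonyl side → ester.
pendant –COOH: carbonyl C bonded to C and –OH → carboxylic acid.
–C(=O)Cl: carbonyl C bonded to C and to a halogen → acyl halide (not alkyl halide).
Distinct types present: acyl halide, alkene, alkyne, amine, carboxylic acid, ester, ketone.

7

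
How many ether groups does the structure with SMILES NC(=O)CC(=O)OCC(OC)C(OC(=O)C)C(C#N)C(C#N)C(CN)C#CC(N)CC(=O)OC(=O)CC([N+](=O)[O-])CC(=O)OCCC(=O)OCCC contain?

1

–C(=O)NH2: carbonyl C bonded to C and to N → amide (the N is not a separate amine).
–C(=O)–O–C with C on the carbonyl side → ester.
pendant –OCH3: C–O–C with sp³ C, no adjacent C=O → ether.
pendant –OC(=O)CH3: an acyloxy group → ester.
pendant –C≡N: nitrile.
pendant –C≡N: nitrile.
pendant –CH2NH2: N on sp³ C, no adjacent C=O → amine.
C≡C triple bond → alkyne.
–NH2 on an sp³ carbon with no adjacent C=O → amine.
two acyl groups sharing one oxygen, –C(=O)–O–C(=O)– → anhydride.
–NO2 on an sp³ carbon → nitro (the N=O is not a carbonyl).
–C(=O)–O–C with C on the carbonyl side → ester.
–C(=O)–O–C with C on the carbonyl side → ester.
Ether appears at: CH(OCH3) → 1.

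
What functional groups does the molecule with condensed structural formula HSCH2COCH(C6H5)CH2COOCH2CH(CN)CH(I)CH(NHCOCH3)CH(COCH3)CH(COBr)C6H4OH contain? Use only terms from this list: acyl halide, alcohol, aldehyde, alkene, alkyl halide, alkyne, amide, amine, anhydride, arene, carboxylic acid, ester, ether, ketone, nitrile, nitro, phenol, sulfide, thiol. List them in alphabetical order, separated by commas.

acyl halide, alkyl halide, amide, arene, ester, ketone, nitrile, phenol, thiol

Reading the structure from left to right:
  HSCH2: –SH on an sp³ carbon → thiol.
  CO: –C(=O)– with carbon on both sides → ketone.
  CH(C6H5): pendant –C6H5: benzene ring → arene.
  CH2COOCH2: –C(=O)–O–C with C on the carbonyl side → ester.
  CH(CN): pendant –C≡N: nitrile.
  CH(I): halogen on an sp³ carbon → alkyl halide.
  CH(NHCOCH3): pendant –NHC(=O)CH3: N bonded to a carbonyl → amide (not amine).
  CH(COCH3): pendant –COCH3: carbonyl C bonded to two carbons → ketone.
  CH(COBr): pendant –C(=O)X: carbonyl C bonded to C and halogen → acyl halide.
  C6H4OH: –OH attached directly to an aromatic ring → phenol (not alcohol); the ring itself is an arene.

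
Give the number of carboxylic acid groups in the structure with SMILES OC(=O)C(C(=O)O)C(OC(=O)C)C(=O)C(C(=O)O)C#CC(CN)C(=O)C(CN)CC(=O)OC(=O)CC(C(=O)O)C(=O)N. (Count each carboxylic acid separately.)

Working along the chain:
  HOOC: –COOH: carbonyl C bonded to –OH and C → carboxylic acid (the –OH is not a separate alcohol).
  CH(COOH): pendant –COOH: carbonyl C bonded to C and –OH → carboxylic acid.
  CH(OCOCH3): pendant –OC(=O)CH3: an acyloxy group → ester.
  CO: –C(=O)– with carbon on both sides → ketone.
  CH(COOH): pendant –COOH: carbonyl C bonded to C and –OH → carboxylic acid.
  C≡C: C≡C triple bond → alkyne.
  CH(CH2NH2): pendant –CH2NH2: N on sp³ C, no adjacent C=O → amine.
  CO: –C(=O)– with carbon on both sides → ketone.
  CH(CH2NH2): pendant –CH2NH2: N on sp³ C, no adjacent C=O → amine.
  CH2CO-O-COCH2: two acyl groups sharing one oxygen, –C(=O)–O–C(=O)– → anhydride.
  CH(COOH): pendant –COOH: carbonyl C bonded to C and –OH → carboxylic acid.
  CONH2: –C(=O)NH2: carbonyl C bonded to C and to N → amide (the N is not a separate amine).
Carboxylic acid appears at: HOOC, CH(COOH), CH(COOH), CH(COOH) → 4.

4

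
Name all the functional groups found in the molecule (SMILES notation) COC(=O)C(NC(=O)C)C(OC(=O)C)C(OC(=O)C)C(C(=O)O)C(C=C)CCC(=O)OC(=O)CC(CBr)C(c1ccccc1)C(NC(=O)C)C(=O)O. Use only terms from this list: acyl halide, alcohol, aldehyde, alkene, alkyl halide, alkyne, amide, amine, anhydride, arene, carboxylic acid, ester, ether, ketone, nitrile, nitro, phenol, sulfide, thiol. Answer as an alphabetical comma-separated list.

alkene, alkyl halide, amide, anhydride, arene, carboxylic acid, ester

CH3O–C(=O)–: carbonyl C bonded to C and to –OCH3 → ester (not ketone + ether).
pendant –NHC(=O)CH3: N bonded to a carbonyl → amide (not amine).
pendant –OC(=O)CH3: an acyloxy group → ester.
pendant –OC(=O)CH3: an acyloxy group → ester.
pendant –COOH: carbonyl C bonded to C and –OH → carboxylic acid.
pendant –CH=CH2: C=C double bond → alkene.
two acyl groups sharing one oxygen, –C(=O)–O–C(=O)– → anhydride.
pendant –CH2X: halogen on sp³ carbon → alkyl halide.
pendant –C6H5: benzene ring → arene.
pendant –NHC(=O)CH3: N bonded to a carbonyl → amide (not amine).
–COOH: carbonyl C bonded to –OH and C → carboxylic acid (the –OH is not a separate alcohol).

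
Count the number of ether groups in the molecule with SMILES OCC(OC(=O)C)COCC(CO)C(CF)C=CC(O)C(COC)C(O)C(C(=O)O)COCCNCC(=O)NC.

3

Reading the structure from left to right:
  HOCH2: HO– on an sp³ carbon → alcohol.
  CH(OCOCH3): pendant –OC(=O)CH3: an acyloxy group → ester.
  CH2OCH2: C–O–C with sp³ carbons on both sides and no adjacent C=O → ether.
  CH(CH2OH): pendant –CH2OH on an sp³ backbone C → alcohol.
  CH(CH2F): pendant –CH2X: halogen on sp³ carbon → alkyl halide.
  CH=CH: C=C double bond → alkene.
  CH(OH): –OH on an sp³ carbon → alcohol (secondary).
  CH(CH2OCH3): pendant –CH2OCH3: C–O–C linkage → ether.
  CH(OH): –OH on an sp³ carbon → alcohol (secondary).
  CH(COOH): pendant –COOH: carbonyl C bonded to C and –OH → carboxylic acid.
  CH2OCH2: C–O–C with sp³ carbons on both sides and no adjacent C=O → ether.
  CH2NHCH2: C–N–C with sp³ carbons and no adjacent C=O → amine (secondary).
  CONHCH3: –C(=O)NHCH3: carbonyl C bonded to C and to N → amide (the N is not an amine).
Ether appears at: CH2OCH2, CH(CH2OCH3), CH2OCH2 → 3.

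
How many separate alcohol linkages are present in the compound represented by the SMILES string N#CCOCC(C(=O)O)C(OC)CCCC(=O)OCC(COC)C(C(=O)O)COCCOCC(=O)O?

Reading the structure from left to right:
  N≡C: N≡C–: carbon triple-bonded to nitrogen → nitrile.
  CH2OCH2: C–O–C with sp³ carbons on both sides and no adjacent C=O → ether.
  CH(COOH): pendant –COOH: carbonyl C bonded to C and –OH → carboxylic acid.
  CH(OCH3): pendant –OCH3: C–O–C with sp³ C, no adjacent C=O → ether.
  CH2COOCH2: –C(=O)–O–C with C on the carbonyl side → ester.
  CH(CH2OCH3): pendant –CH2OCH3: C–O–C linkage → ether.
  CH(COOH): pendant –COOH: carbonyl C bonded to C and –OH → carboxylic acid.
  CH2OCH2: C–O–C with sp³ carbons on both sides and no adjacent C=O → ether.
  CH2OCH2: C–O–C with sp³ carbons on both sides and no adjacent C=O → ether.
  COOH: –COOH: carbonyl C bonded to –OH and C → carboxylic acid (the –OH is not a separate alcohol).
No segment is a alcohol: CH2OCH2 is ether, not alcohol; CH(COOH) is carboxylic acid, not alcohol; CH(OCH3) is ether, not alcohol. → 0.

0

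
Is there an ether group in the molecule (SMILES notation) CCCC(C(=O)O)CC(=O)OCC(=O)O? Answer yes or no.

Working along the chain:
  CH(COOH): pendant –COOH: carbonyl C bonded to C and –OH → carboxylic acid.
  CH2COOCH2: –C(=O)–O–C with C on the carbonyl side → ester.
  COOH: –COOH: carbonyl C bonded to –OH and C → carboxylic acid (the –OH is not a separate alcohol).
In CH2COOCH2, the C–O–C oxygen is adjacent to a C=O, so it belongs to an ester, not an ether.
The groups actually present are: carboxylic acid, ester.

no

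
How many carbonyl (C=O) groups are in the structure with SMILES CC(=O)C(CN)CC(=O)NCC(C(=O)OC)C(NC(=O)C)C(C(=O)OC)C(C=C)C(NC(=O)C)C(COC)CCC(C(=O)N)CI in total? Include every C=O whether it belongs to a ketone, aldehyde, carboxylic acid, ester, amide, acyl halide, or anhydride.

CO: ketone, 1 C=O (running total 1).
CH2CONHCH2: amide, 1 C=O (running total 2).
CH(COOCH3): ester, 1 C=O (running total 3).
CH(NHCOCH3): amide, 1 C=O (running total 4).
CH(COOCH3): ester, 1 C=O (running total 5).
CH(NHCOCH3): amide, 1 C=O (running total 6).
CH(CONH2): amide, 1 C=O (running total 7).

7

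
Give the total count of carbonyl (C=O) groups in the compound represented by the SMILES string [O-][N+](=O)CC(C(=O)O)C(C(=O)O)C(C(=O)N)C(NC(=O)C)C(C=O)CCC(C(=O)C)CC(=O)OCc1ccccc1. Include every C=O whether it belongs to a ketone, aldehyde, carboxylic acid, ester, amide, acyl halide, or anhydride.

CH(COOH): carboxylic acid, 1 C=O (running total 1).
CH(COOH): carboxylic acid, 1 C=O (running total 2).
CH(CONH2): amide, 1 C=O (running total 3).
CH(NHCOCH3): amide, 1 C=O (running total 4).
CH(CHO): aldehyde, 1 C=O (running total 5).
CH(COCH3): ketone, 1 C=O (running total 6).
CH2COOCH2: ester, 1 C=O (running total 7).

7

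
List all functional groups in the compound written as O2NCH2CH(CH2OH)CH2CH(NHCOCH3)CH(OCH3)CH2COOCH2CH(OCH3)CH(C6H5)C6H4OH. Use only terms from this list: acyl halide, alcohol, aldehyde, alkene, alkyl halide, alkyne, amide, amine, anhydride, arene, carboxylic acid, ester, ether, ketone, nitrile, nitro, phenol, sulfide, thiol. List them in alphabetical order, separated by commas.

Taking each segment in turn:
  O2NCH2: –NO2 on carbon → nitro group.
  CH(CH2OH): pendant –CH2OH on an sp³ backbone C → alcohol.
  CH(NHCOCH3): pendant –NHC(=O)CH3: N bonded to a carbonyl → amide (not amine).
  CH(OCH3): pendant –OCH3: C–O–C with sp³ C, no adjacent C=O → ether.
  CH2COOCH2: –C(=O)–O–C with C on the carbonyl side → ester.
  CH(OCH3): pendant –OCH3: C–O–C with sp³ C, no adjacent C=O → ether.
  CH(C6H5): pendant –C6H5: benzene ring → arene.
  C6H4OH: –OH attached directly to an aromatic ring → phenol (not alcohol); the ring itself is an arene.

alcohol, amide, arene, ester, ether, nitro, phenol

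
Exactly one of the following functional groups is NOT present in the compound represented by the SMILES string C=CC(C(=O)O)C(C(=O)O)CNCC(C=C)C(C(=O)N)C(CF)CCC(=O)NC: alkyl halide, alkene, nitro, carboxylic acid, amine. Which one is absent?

nitro

alkene: present (CH2=CH — C=C double bond → alkene).
alkyl halide: present (CH(CH2F) — pendant –CH2X: halogen on sp³ carbon → alkyl halide).
amine: present (CH2NHCH2 — C–N–C with sp³ carbons and no adjacent C=O → amine (secondary)).
carboxylic acid: present (CH(COOH) — pendant –COOH: carbonyl C bonded to C and –OH → carboxylic acid).
nitro: no segment matches this pattern.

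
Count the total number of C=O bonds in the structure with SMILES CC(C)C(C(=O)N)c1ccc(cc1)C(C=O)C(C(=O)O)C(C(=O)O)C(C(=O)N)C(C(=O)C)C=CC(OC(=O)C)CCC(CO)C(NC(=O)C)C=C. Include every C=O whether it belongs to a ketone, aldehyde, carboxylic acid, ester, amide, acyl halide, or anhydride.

CH(CONH2): amide, 1 C=O (running total 1).
CH(CHO): aldehyde, 1 C=O (running total 2).
CH(COOH): carboxylic acid, 1 C=O (running total 3).
CH(COOH): carboxylic acid, 1 C=O (running total 4).
CH(CONH2): amide, 1 C=O (running total 5).
CH(COCH3): ketone, 1 C=O (running total 6).
CH(OCOCH3): ester, 1 C=O (running total 7).
CH(NHCOCH3): amide, 1 C=O (running total 8).

8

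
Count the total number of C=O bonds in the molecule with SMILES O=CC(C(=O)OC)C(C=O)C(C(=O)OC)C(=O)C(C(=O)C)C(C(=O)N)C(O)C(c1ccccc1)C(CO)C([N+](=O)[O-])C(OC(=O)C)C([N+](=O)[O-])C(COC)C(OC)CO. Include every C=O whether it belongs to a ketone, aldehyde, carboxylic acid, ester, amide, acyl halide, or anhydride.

8

OHC: aldehyde, 1 C=O (running total 1).
CH(COOCH3): ester, 1 C=O (running total 2).
CH(CHO): aldehyde, 1 C=O (running total 3).
CH(COOCH3): ester, 1 C=O (running total 4).
CO: ketone, 1 C=O (running total 5).
CH(COCH3): ketone, 1 C=O (running total 6).
CH(CONH2): amide, 1 C=O (running total 7).
CH(OCOCH3): ester, 1 C=O (running total 8).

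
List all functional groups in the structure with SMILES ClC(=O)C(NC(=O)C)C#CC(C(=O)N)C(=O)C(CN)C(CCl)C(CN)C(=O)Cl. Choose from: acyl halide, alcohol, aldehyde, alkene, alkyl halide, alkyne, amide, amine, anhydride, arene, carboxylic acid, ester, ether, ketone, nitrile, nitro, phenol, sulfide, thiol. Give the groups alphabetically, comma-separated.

acyl halide, alkyl halide, alkyne, amide, amine, ketone

Working along the chain:
  ClCO: –C(=O)Cl: carbonyl C bonded to C and to a halogen → acyl halide (not alkyl halide).
  CH(NHCOCH3): pendant –NHC(=O)CH3: N bonded to a carbonyl → amide (not amine).
  C≡C: C≡C triple bond → alkyne.
  CH(CONH2): pendant –CONH2: carbonyl C bonded to C and N → amide.
  CO: –C(=O)– with carbon on both sides → ketone.
  CH(CH2NH2): pendant –CH2NH2: N on sp³ C, no adjacent C=O → amine.
  CH(CH2Cl): pendant –CH2X: halogen on sp³ carbon → alkyl halide.
  CH(CH2NH2): pendant –CH2NH2: N on sp³ C, no adjacent C=O → amine.
  COCl: –C(=O)Cl: carbonyl C bonded to C and to a halogen → acyl halide (not alkyl halide).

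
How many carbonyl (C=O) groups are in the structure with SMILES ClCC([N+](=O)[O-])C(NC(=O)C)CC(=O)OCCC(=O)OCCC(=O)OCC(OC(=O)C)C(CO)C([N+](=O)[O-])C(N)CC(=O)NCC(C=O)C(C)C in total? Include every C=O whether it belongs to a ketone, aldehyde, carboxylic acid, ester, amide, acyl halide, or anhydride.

CH(NHCOCH3): amide, 1 C=O (running total 1).
CH2COOCH2: ester, 1 C=O (running total 2).
CH2COOCH2: ester, 1 C=O (running total 3).
CH2COOCH2: ester, 1 C=O (running total 4).
CH(OCOCH3): ester, 1 C=O (running total 5).
CH2CONHCH2: amide, 1 C=O (running total 6).
CH(CHO): aldehyde, 1 C=O (running total 7).

7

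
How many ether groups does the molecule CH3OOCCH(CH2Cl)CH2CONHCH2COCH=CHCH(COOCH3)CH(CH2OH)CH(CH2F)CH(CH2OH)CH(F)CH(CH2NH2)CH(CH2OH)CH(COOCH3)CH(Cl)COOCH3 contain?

CH3O–C(=O)–: carbonyl C bonded to C and to –OCH3 → ester (not ketone + ether).
pendant –CH2X: halogen on sp³ carbon → alkyl halide.
–C(=O)–N– linkage → amide (the N is not an amine).
–C(=O)– with carbon on both sides → ketone.
C=C double bond → alkene.
pendant –COOCH3: carbonyl C bonded to C and –OCH3 → ester.
pendant –CH2OH on an sp³ backbone C → alcohol.
pendant –CH2X: halogen on sp³ carbon → alkyl halide.
pendant –CH2OH on an sp³ backbone C → alcohol.
halogen on an sp³ carbon → alkyl halide.
pendant –CH2NH2: N on sp³ C, no adjacent C=O → amine.
pendant –CH2OH on an sp³ backbone C → alcohol.
pendant –COOCH3: carbonyl C bonded to C and –OCH3 → ester.
halogen on an sp³ carbon → alkyl halide.
–C(=O)OCH3: carbonyl C bonded to C and to –OCH3 → ester (not ketone + ether).
No segment is a ether: CH3OOC is ester, not ether; CH(COOCH3) is ester, not ether; CH(CH2OH) is alcohol, not ether. → 0.

0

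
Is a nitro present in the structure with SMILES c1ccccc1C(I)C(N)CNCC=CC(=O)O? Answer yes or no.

no

C6H5– phenyl ring → arene.
halogen on an sp³ carbon → alkyl halide.
–NH2 on an sp³ carbon with no adjacent C=O → amine.
C–N–C with sp³ carbons and no adjacent C=O → amine (secondary).
C=C double bond → alkene.
–COOH: carbonyl C bonded to –OH and C → carboxylic acid (the –OH is not a separate alcohol).
The groups actually present are: alkene, alkyl halide, amine, arene, carboxylic acid.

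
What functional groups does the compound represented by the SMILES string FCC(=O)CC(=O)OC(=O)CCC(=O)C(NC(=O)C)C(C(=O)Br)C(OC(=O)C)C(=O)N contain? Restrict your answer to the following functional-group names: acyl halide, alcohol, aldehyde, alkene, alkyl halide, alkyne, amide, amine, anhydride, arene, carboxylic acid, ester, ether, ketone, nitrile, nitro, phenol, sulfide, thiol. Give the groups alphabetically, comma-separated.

Reading the structure from left to right:
  FCH2: halogen on an sp³ carbon → alkyl halide.
  CO: –C(=O)– with carbon on both sides → ketone.
  CH2CO-O-COCH2: two acyl groups sharing one oxygen, –C(=O)–O–C(=O)– → anhydride.
  CO: –C(=O)– with carbon on both sides → ketone.
  CH(NHCOCH3): pendant –NHC(=O)CH3: N bonded to a carbonyl → amide (not amine).
  CH(COBr): pendant –C(=O)X: carbonyl C bonded to C and halogen → acyl halide.
  CH(OCOCH3): pendant –OC(=O)CH3: an acyloxy group → ester.
  CONH2: –C(=O)NH2: carbonyl C bonded to C and to N → amide (the N is not a separate amine).

acyl halide, alkyl halide, amide, anhydride, ester, ketone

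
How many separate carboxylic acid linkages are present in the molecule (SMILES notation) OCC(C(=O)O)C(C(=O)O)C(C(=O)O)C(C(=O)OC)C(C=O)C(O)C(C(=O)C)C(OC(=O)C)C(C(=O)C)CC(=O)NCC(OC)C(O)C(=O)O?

HO– on an sp³ carbon → alcohol.
pendant –COOH: carbonyl C bonded to C and –OH → carboxylic acid.
pendant –COOH: carbonyl C bonded to C and –OH → carboxylic acid.
pendant –COOH: carbonyl C bonded to C and –OH → carboxylic acid.
pendant –COOCH3: carbonyl C bonded to C and –OCH3 → ester.
pendant –CHO: carbonyl C bonded to C and H → aldehyde.
–OH on an sp³ carbon → alcohol (secondary).
pendant –COCH3: carbonyl C bonded to two carbons → ketone.
pendant –OC(=O)CH3: an acyloxy group → ester.
pendant –COCH3: carbonyl C bonded to two carbons → ketone.
–C(=O)–N– linkage → amide (the N is not an amine).
pendant –OCH3: C–O–C with sp³ C, no adjacent C=O → ether.
–OH on an sp³ carbon → alcohol (secondary).
–COOH: carbonyl C bonded to –OH and C → carboxylic acid (the –OH is not a separate alcohol).
Carboxylic acid appears at: CH(COOH), CH(COOH), CH(COOH), COOH → 4.

4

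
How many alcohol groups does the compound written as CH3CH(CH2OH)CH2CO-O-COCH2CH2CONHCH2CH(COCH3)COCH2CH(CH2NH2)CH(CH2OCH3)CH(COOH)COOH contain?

1

pendant –CH2OH on an sp³ backbone C → alcohol.
two acyl groups sharing one oxygen, –C(=O)–O–C(=O)– → anhydride.
–C(=O)–N– linkage → amide (the N is not an amine).
pendant –COCH3: carbonyl C bonded to two carbons → ketone.
–C(=O)– with carbon on both sides → ketone.
pendant –CH2NH2: N on sp³ C, no adjacent C=O → amine.
pendant –CH2OCH3: C–O–C linkage → ether.
pendant –COOH: carbonyl C bonded to C and –OH → carboxylic acid.
–COOH: carbonyl C bonded to –OH and C → carboxylic acid (the –OH is not a separate alcohol).
Alcohol appears at: CH(CH2OH) → 1.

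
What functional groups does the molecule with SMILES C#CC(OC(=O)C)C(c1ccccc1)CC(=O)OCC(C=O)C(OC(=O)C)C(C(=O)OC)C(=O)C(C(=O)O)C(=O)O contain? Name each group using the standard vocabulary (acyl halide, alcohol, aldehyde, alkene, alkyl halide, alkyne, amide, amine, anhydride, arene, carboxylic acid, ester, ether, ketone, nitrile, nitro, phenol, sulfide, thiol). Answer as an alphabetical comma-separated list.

aldehyde, alkyne, arene, carboxylic acid, ester, ketone

C≡C triple bond → alkyne.
pendant –OC(=O)CH3: an acyloxy group → ester.
pendant –C6H5: benzene ring → arene.
–C(=O)–O–C with C on the carbonyl side → ester.
pendant –CHO: carbonyl C bonded to C and H → aldehyde.
pendant –OC(=O)CH3: an acyloxy group → ester.
pendant –COOCH3: carbonyl C bonded to C and –OCH3 → ester.
–C(=O)– with carbon on both sides → ketone.
pendant –COOH: carbonyl C bonded to C and –OH → carboxylic acid.
–COOH: carbonyl C bonded to –OH and C → carboxylic acid (the –OH is not a separate alcohol).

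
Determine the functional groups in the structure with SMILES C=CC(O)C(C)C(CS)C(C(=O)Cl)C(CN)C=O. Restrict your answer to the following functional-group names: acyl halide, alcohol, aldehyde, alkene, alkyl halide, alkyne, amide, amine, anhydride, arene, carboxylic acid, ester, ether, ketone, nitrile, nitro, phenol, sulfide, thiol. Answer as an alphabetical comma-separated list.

C=C double bond → alkene.
–OH on an sp³ carbon → alcohol (secondary).
pendant –CH2SH → thiol.
pendant –C(=O)X: carbonyl C bonded to C and halogen → acyl halide.
pendant –CH2NH2: N on sp³ C, no adjacent C=O → amine.
terminal –CHO: carbonyl C bonded to H and C → aldehyde.

acyl halide, alcohol, aldehyde, alkene, amine, thiol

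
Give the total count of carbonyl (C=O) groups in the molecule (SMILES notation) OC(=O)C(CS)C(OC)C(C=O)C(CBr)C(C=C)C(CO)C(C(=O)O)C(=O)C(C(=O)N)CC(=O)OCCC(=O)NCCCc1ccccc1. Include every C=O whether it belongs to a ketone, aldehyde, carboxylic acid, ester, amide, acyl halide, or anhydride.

7

HOOC: carboxylic acid, 1 C=O (running total 1).
CH(CHO): aldehyde, 1 C=O (running total 2).
CH(COOH): carboxylic acid, 1 C=O (running total 3).
CO: ketone, 1 C=O (running total 4).
CH(CONH2): amide, 1 C=O (running total 5).
CH2COOCH2: ester, 1 C=O (running total 6).
CH2CONHCH2: amide, 1 C=O (running total 7).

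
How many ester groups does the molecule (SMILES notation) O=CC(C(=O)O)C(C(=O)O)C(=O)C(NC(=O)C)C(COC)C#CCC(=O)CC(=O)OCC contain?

1

terminal –CHO: carbonyl C bonded to H and C → aldehyde.
pendant –COOH: carbonyl C bonded to C and –OH → carboxylic acid.
pendant –COOH: carbonyl C bonded to C and –OH → carboxylic acid.
–C(=O)– with carbon on both sides → ketone.
pendant –NHC(=O)CH3: N bonded to a carbonyl → amide (not amine).
pendant –CH2OCH3: C–O–C linkage → ether.
C≡C triple bond → alkyne.
–C(=O)– with carbon on both sides → ketone.
–C(=O)OCH2CH3: carbonyl C bonded to C and to –OEt → ester.
Ester appears at: COOCH2CH3 → 1.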